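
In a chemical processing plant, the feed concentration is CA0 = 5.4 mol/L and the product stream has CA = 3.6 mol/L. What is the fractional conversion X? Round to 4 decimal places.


X = (CA0 - CA) / CA0
X = (5.4 - 3.6) / 5.4
X = 1.8 / 5.4
X = 0.3333


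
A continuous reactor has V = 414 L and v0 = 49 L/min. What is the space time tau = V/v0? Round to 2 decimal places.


tau = V / v0
tau = 414 / 49
tau = 8.45 min


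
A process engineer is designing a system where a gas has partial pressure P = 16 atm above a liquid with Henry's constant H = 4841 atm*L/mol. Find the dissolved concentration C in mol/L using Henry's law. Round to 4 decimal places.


C = P / H
C = 16 / 4841
C = 0.0033 mol/L


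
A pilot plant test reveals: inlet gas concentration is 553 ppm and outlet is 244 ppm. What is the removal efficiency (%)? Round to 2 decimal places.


Efficiency = (G_in - G_out) / G_in * 100%
Efficiency = (553 - 244) / 553 * 100
Efficiency = 309 / 553 * 100
Efficiency = 55.88%


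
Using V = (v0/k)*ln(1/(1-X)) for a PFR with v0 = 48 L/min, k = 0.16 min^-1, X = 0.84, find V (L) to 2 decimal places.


V = (v0/k) * ln(1/(1-X))
V = (48/0.16) * ln(1/(1-0.84))
V = 300.0 * ln(6.25)
V = 300.0 * 1.832581
V = 549.77 L


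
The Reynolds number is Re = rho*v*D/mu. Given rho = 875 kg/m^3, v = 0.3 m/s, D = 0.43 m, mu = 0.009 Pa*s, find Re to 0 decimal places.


Re = rho * v * D / mu
Re = 875 * 0.3 * 0.43 / 0.009
Re = 112.875 / 0.009
Re = 12542


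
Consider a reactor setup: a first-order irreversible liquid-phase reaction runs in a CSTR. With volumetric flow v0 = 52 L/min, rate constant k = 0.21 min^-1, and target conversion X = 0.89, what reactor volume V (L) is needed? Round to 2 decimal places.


V = v0 * X / (k * (1 - X))
V = 52 * 0.89 / (0.21 * (1 - 0.89))
V = 46.28 / (0.21 * 0.11)
V = 46.28 / 0.0231
V = 2003.46 L


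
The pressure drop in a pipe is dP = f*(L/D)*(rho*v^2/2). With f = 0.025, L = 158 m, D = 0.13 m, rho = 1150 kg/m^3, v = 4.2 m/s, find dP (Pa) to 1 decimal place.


dP = f * (L/D) * (rho*v^2/2)
dP = 0.025 * (158/0.13) * (1150*4.2^2/2)
L/D = 1215.38461538
rho*v^2/2 = 1150*17.64/2 = 10143.0
dP = 0.025 * 1215.38461538 * 10143.0
dP = 308191.2 Pa


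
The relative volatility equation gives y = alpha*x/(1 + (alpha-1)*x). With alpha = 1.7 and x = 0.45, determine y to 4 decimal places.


y = alpha*x / (1 + (alpha-1)*x)
y = 1.7*0.45 / (1 + (1.7-1)*0.45)
y = 0.765 / (1 + 0.315)
y = 0.765 / 1.315
y = 0.5817


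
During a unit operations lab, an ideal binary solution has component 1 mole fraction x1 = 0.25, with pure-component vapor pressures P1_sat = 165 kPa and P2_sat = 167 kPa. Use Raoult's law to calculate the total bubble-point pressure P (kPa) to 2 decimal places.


P = x1*P1_sat + x2*P2_sat
x2 = 1 - x1 = 1 - 0.25 = 0.75
P = 0.25*165 + 0.75*167
P = 41.25 + 125.25
P = 166.50 kPa


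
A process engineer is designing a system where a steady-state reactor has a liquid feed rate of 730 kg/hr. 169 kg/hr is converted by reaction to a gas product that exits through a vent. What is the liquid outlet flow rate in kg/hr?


Steady-state mass balance on the main outlet: F_out = F_in - F_removed
F_out = 730 - 169
F_out = 561 kg/hr


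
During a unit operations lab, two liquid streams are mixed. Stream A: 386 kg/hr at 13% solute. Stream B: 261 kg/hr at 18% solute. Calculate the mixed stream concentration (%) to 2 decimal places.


Mass balance on solute: F1*x1 + F2*x2 = F3*x3
F3 = F1 + F2 = 386 + 261 = 647 kg/hr
x3 = (F1*x1 + F2*x2)/F3
x3 = (386*0.13 + 261*0.18) / 647
x3 = 15.02%


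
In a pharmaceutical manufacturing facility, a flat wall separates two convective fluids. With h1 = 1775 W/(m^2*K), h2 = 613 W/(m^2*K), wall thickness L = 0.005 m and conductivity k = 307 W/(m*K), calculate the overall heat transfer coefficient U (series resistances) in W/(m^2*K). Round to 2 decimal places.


1/U = 1/h1 + L/k + 1/h2
1/U = 1/1775 + 0.005/307 + 1/613
1/U = 0.0005633803 + 1.62866e-05 + 0.0016313214
1/U = 0.0022109883
U = 452.29 W/(m^2*K)


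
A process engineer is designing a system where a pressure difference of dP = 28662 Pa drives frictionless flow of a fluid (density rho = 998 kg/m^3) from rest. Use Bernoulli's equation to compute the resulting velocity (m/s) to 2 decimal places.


v = sqrt(2*dP/rho)
v = sqrt(2*28662/998)
v = sqrt(57.438878)
v = 7.58 m/s


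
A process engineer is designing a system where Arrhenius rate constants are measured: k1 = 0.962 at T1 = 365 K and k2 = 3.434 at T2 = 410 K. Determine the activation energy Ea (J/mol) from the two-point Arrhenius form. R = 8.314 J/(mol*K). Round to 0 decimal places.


Ea = R * ln(k2/k1) / (1/T1 - 1/T2)
ln(k2/k1) = ln(3.434/0.962) = 1.2724666
1/T1 - 1/T2 = 1/365 - 1/410 = 0.000300701637
Ea = 8.314 * 1.2724666 / 0.000300701637
Ea = 35182 J/mol


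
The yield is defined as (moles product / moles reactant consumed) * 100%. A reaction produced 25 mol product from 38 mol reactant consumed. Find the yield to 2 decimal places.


Yield = (moles product / moles consumed) * 100%
Yield = (25 / 38) * 100
Yield = 0.6579 * 100
Yield = 65.79%


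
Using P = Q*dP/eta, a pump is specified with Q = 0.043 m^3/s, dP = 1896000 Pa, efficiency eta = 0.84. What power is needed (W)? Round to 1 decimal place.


P = Q * dP / eta
P = 0.043 * 1896000 / 0.84
P = 81528.0 / 0.84
P = 97057.1 W


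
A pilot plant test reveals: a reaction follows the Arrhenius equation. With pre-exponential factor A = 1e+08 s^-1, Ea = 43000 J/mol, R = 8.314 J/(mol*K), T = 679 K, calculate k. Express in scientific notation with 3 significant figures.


k = A * exp(-Ea/(R*T))
k = 1e+08 * exp(-43000 / (8.314 * 679))
k = 1e+08 * exp(-7.617083)
k = 4.92e+04


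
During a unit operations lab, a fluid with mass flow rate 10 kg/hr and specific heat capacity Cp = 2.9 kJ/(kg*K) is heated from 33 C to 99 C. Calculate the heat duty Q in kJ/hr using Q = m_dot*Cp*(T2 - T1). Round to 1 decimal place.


Q = m_dot * Cp * (T2 - T1)
Q = 10 * 2.9 * (99 - 33)
Q = 10 * 2.9 * 66
Q = 1914.0 kJ/hr


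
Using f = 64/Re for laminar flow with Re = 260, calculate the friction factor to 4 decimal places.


f = 64 / Re
f = 64 / 260
f = 0.2462


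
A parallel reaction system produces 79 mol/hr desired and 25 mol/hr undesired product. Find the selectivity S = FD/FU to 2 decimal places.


S = desired product rate / undesired product rate
S = 79 / 25
S = 3.16


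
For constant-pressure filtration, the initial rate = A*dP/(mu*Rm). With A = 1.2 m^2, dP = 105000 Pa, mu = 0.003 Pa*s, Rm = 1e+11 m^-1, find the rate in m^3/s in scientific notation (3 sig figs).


rate = A * dP / (mu * Rm)
rate = 1.2 * 105000 / (0.003 * 1e+11)
rate = 126000.0 / 3.000e+08
rate = 4.20e-04 m^3/s


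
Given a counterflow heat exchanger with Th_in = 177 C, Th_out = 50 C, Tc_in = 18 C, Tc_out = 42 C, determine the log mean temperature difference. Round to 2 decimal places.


dT1 = Th_in - Tc_out = 177 - 42 = 135
dT2 = Th_out - Tc_in = 50 - 18 = 32
LMTD = (dT1 - dT2) / ln(dT1/dT2)
LMTD = (135 - 32) / ln(135/32)
LMTD = 71.55 K


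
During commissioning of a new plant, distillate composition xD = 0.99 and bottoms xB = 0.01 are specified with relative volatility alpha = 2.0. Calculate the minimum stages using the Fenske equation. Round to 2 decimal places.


N_min = ln((xD*(1-xB))/(xB*(1-xD))) / ln(alpha)
Numerator inside ln: 0.9801 / 0.0001 = 9801.0
ln(9801.0) = 9.19024
ln(alpha) = ln(2.0) = 0.693147
N_min = 9.19024 / 0.693147 = 13.26


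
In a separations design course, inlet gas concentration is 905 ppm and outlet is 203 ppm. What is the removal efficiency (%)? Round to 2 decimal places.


Efficiency = (G_in - G_out) / G_in * 100%
Efficiency = (905 - 203) / 905 * 100
Efficiency = 702 / 905 * 100
Efficiency = 77.57%


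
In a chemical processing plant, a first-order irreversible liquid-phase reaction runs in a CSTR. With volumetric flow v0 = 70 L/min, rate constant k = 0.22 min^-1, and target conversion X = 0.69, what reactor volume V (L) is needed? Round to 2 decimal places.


V = v0 * X / (k * (1 - X))
V = 70 * 0.69 / (0.22 * (1 - 0.69))
V = 48.3 / (0.22 * 0.31)
V = 48.3 / 0.0682
V = 708.21 L


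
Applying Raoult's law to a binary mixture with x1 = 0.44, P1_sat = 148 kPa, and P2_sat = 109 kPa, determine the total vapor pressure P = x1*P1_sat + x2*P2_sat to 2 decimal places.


P = x1*P1_sat + x2*P2_sat
x2 = 1 - x1 = 1 - 0.44 = 0.56
P = 0.44*148 + 0.56*109
P = 65.12 + 61.04
P = 126.16 kPa


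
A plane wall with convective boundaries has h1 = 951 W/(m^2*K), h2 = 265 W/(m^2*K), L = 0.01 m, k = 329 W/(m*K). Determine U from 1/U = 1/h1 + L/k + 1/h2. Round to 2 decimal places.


1/U = 1/h1 + L/k + 1/h2
1/U = 1/951 + 0.01/329 + 1/265
1/U = 0.0010515247 + 3.03951e-05 + 0.0037735849
1/U = 0.0048555047
U = 205.95 W/(m^2*K)


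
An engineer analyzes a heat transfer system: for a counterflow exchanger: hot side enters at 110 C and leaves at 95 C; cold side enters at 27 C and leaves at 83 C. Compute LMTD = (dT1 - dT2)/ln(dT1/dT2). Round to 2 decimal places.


dT1 = Th_in - Tc_out = 110 - 83 = 27
dT2 = Th_out - Tc_in = 95 - 27 = 68
LMTD = (dT1 - dT2) / ln(dT1/dT2)
LMTD = (27 - 68) / ln(27/68)
LMTD = 44.39 K


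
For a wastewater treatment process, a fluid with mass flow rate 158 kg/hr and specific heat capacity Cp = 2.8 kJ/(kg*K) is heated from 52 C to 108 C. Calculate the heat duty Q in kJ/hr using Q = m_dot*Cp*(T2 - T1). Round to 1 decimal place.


Q = m_dot * Cp * (T2 - T1)
Q = 158 * 2.8 * (108 - 52)
Q = 158 * 2.8 * 56
Q = 24774.4 kJ/hr


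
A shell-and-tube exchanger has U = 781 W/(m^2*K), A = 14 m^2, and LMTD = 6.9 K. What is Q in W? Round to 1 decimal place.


Q = U * A * LMTD
Q = 781 * 14 * 6.9
Q = 75444.6 W


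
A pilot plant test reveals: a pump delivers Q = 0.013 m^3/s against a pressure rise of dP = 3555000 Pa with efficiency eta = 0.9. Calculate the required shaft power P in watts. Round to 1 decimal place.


P = Q * dP / eta
P = 0.013 * 3555000 / 0.9
P = 46215.0 / 0.9
P = 51350.0 W


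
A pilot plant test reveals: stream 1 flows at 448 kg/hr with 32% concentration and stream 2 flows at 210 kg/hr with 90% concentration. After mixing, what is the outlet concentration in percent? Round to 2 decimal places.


Mass balance on solute: F1*x1 + F2*x2 = F3*x3
F3 = F1 + F2 = 448 + 210 = 658 kg/hr
x3 = (F1*x1 + F2*x2)/F3
x3 = (448*0.32 + 210*0.9) / 658
x3 = 50.51%


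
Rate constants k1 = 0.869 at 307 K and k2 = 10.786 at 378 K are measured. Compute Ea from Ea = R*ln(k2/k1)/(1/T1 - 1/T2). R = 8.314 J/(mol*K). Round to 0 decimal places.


Ea = R * ln(k2/k1) / (1/T1 - 1/T2)
ln(k2/k1) = ln(10.786/0.869) = 2.5186612
1/T1 - 1/T2 = 1/307 - 1/378 = 0.000611826345
Ea = 8.314 * 2.5186612 / 0.000611826345
Ea = 34226 J/mol


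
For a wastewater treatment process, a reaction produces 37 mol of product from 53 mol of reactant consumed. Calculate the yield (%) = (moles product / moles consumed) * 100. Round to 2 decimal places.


Yield = (moles product / moles consumed) * 100%
Yield = (37 / 53) * 100
Yield = 0.6981 * 100
Yield = 69.81%


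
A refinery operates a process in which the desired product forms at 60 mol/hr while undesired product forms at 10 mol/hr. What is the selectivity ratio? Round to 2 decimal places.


S = desired product rate / undesired product rate
S = 60 / 10
S = 6.00


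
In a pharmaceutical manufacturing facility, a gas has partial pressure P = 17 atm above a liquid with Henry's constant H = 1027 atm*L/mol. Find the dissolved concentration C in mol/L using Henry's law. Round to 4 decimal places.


C = P / H
C = 17 / 1027
C = 0.0166 mol/L


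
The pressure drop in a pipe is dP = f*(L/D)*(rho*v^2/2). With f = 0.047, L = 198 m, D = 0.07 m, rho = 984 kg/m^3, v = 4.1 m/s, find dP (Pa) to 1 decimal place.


dP = f * (L/D) * (rho*v^2/2)
dP = 0.047 * (198/0.07) * (984*4.1^2/2)
L/D = 2828.57142857
rho*v^2/2 = 984*16.81/2 = 8270.52
dP = 0.047 * 2828.57142857 * 8270.52
dP = 1099506.6 Pa


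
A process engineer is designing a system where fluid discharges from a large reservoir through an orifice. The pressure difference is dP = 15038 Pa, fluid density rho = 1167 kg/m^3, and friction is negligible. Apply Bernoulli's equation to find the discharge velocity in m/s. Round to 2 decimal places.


v = sqrt(2*dP/rho)
v = sqrt(2*15038/1167)
v = sqrt(25.772065)
v = 5.08 m/s


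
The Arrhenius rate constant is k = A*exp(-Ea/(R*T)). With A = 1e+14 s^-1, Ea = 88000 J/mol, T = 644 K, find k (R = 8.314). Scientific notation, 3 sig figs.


k = A * exp(-Ea/(R*T))
k = 1e+14 * exp(-88000 / (8.314 * 644))
k = 1e+14 * exp(-16.435646)
k = 7.28e+06


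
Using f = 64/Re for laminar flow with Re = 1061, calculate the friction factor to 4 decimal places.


f = 64 / Re
f = 64 / 1061
f = 0.0603


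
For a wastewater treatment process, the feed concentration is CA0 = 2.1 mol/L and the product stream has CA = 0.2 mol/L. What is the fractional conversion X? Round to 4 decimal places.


X = (CA0 - CA) / CA0
X = (2.1 - 0.2) / 2.1
X = 1.9 / 2.1
X = 0.9048


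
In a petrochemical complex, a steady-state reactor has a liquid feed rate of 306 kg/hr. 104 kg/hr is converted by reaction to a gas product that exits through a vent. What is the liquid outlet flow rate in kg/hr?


Steady-state mass balance on the main outlet: F_out = F_in - F_removed
F_out = 306 - 104
F_out = 202 kg/hr


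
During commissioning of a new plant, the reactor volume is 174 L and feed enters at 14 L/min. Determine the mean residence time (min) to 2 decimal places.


tau = V / v0
tau = 174 / 14
tau = 12.43 min


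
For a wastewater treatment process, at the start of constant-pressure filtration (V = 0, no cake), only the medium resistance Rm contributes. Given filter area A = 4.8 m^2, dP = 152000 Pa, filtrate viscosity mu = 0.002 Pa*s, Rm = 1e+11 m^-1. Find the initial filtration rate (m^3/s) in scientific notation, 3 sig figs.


rate = A * dP / (mu * Rm)
rate = 4.8 * 152000 / (0.002 * 1e+11)
rate = 729600.0 / 2.000e+08
rate = 3.65e-03 m^3/s


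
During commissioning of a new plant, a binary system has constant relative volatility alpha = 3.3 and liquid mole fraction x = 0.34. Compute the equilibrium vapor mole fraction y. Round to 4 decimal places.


y = alpha*x / (1 + (alpha-1)*x)
y = 3.3*0.34 / (1 + (3.3-1)*0.34)
y = 1.122 / (1 + 0.782)
y = 1.122 / 1.782
y = 0.6296


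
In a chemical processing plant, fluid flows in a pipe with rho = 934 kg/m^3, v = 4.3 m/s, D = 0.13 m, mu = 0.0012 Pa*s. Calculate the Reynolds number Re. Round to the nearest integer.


Re = rho * v * D / mu
Re = 934 * 4.3 * 0.13 / 0.0012
Re = 522.106 / 0.0012
Re = 435088


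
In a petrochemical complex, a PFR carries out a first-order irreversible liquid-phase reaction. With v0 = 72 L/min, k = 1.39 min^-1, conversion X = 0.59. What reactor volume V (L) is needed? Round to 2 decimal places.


V = (v0/k) * ln(1/(1-X))
V = (72/1.39) * ln(1/(1-0.59))
V = 51.798561 * ln(2.439024)
V = 51.798561 * 0.891598
V = 46.18 L


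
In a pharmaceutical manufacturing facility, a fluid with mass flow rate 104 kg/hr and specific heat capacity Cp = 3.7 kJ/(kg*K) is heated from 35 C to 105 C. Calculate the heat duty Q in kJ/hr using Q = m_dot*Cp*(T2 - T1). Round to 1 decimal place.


Q = m_dot * Cp * (T2 - T1)
Q = 104 * 3.7 * (105 - 35)
Q = 104 * 3.7 * 70
Q = 26936.0 kJ/hr


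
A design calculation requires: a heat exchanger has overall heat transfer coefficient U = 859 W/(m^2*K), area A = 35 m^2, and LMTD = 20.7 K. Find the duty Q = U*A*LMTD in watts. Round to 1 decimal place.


Q = U * A * LMTD
Q = 859 * 35 * 20.7
Q = 622345.5 W


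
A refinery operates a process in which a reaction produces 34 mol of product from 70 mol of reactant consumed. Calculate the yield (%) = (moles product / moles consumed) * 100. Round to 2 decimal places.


Yield = (moles product / moles consumed) * 100%
Yield = (34 / 70) * 100
Yield = 0.4857 * 100
Yield = 48.57%


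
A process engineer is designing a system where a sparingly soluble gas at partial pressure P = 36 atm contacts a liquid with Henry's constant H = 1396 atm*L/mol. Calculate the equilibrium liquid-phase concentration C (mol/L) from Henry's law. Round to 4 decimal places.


C = P / H
C = 36 / 1396
C = 0.0258 mol/L


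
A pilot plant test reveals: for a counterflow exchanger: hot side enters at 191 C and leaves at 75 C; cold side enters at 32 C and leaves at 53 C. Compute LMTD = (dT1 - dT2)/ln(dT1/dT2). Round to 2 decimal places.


dT1 = Th_in - Tc_out = 191 - 53 = 138
dT2 = Th_out - Tc_in = 75 - 32 = 43
LMTD = (dT1 - dT2) / ln(dT1/dT2)
LMTD = (138 - 43) / ln(138/43)
LMTD = 81.47 K


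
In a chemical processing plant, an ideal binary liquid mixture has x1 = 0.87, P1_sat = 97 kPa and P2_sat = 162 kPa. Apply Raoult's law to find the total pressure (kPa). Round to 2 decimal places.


P = x1*P1_sat + x2*P2_sat
x2 = 1 - x1 = 1 - 0.87 = 0.13
P = 0.87*97 + 0.13*162
P = 84.39 + 21.06
P = 105.45 kPa


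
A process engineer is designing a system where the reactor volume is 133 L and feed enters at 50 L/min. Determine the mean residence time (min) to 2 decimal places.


tau = V / v0
tau = 133 / 50
tau = 2.66 min


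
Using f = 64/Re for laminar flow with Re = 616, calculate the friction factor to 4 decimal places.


f = 64 / Re
f = 64 / 616
f = 0.1039


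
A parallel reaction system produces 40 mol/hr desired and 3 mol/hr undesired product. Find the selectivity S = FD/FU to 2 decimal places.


S = desired product rate / undesired product rate
S = 40 / 3
S = 13.33


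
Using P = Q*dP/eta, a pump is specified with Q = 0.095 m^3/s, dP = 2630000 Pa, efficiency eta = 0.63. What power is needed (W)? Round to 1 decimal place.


P = Q * dP / eta
P = 0.095 * 2630000 / 0.63
P = 249850.0 / 0.63
P = 396587.3 W


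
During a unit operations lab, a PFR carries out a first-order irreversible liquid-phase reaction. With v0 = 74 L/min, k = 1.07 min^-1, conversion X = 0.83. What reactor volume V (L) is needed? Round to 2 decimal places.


V = (v0/k) * ln(1/(1-X))
V = (74/1.07) * ln(1/(1-0.83))
V = 69.158879 * ln(5.882353)
V = 69.158879 * 1.771957
V = 122.55 L


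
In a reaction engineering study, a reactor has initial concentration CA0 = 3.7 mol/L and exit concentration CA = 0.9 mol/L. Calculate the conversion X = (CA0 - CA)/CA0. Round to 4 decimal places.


X = (CA0 - CA) / CA0
X = (3.7 - 0.9) / 3.7
X = 2.8 / 3.7
X = 0.7568


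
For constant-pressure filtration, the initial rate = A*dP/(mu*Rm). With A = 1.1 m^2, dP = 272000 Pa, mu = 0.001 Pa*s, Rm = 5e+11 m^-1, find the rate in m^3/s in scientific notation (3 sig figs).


rate = A * dP / (mu * Rm)
rate = 1.1 * 272000 / (0.001 * 5e+11)
rate = 299200.0 / 5.000e+08
rate = 5.98e-04 m^3/s


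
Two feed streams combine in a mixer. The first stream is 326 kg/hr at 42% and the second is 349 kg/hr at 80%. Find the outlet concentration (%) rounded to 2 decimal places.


Mass balance on solute: F1*x1 + F2*x2 = F3*x3
F3 = F1 + F2 = 326 + 349 = 675 kg/hr
x3 = (F1*x1 + F2*x2)/F3
x3 = (326*0.42 + 349*0.8) / 675
x3 = 61.65%


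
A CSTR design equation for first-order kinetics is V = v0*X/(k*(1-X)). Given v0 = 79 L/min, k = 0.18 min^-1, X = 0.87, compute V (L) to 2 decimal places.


V = v0 * X / (k * (1 - X))
V = 79 * 0.87 / (0.18 * (1 - 0.87))
V = 68.73 / (0.18 * 0.13)
V = 68.73 / 0.0234
V = 2937.18 L


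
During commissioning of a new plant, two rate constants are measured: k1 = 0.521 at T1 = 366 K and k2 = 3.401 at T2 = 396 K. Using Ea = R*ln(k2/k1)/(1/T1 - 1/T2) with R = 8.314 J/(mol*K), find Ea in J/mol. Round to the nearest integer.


Ea = R * ln(k2/k1) / (1/T1 - 1/T2)
ln(k2/k1) = ln(3.401/0.521) = 1.8760747
1/T1 - 1/T2 = 1/366 - 1/396 = 0.000206987912
Ea = 8.314 * 1.8760747 / 0.000206987912
Ea = 75356 J/mol


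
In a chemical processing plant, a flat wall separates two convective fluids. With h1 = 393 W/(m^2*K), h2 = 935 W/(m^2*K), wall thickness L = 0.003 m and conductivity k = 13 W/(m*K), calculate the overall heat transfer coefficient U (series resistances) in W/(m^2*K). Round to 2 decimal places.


1/U = 1/h1 + L/k + 1/h2
1/U = 1/393 + 0.003/13 + 1/935
1/U = 0.0025445293 + 0.0002307692 + 0.0010695187
1/U = 0.0038448172
U = 260.09 W/(m^2*K)


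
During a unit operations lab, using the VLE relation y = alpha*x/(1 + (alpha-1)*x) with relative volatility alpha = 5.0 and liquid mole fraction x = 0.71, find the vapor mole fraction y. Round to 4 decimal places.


y = alpha*x / (1 + (alpha-1)*x)
y = 5.0*0.71 / (1 + (5.0-1)*0.71)
y = 3.55 / (1 + 2.84)
y = 3.55 / 3.84
y = 0.9245


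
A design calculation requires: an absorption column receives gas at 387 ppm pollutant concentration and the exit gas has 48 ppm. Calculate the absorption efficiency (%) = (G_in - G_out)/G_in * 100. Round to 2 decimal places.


Efficiency = (G_in - G_out) / G_in * 100%
Efficiency = (387 - 48) / 387 * 100
Efficiency = 339 / 387 * 100
Efficiency = 87.60%


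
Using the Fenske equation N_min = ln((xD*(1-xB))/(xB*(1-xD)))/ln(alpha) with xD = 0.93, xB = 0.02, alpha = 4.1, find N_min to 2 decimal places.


N_min = ln((xD*(1-xB))/(xB*(1-xD))) / ln(alpha)
Numerator inside ln: 0.9114 / 0.0014 = 651.0
ln(651.0) = 6.47851
ln(alpha) = ln(4.1) = 1.410987
N_min = 6.47851 / 1.410987 = 4.59


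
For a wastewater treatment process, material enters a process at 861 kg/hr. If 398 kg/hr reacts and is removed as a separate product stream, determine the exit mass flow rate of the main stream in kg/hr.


Steady-state mass balance on the main outlet: F_out = F_in - F_removed
F_out = 861 - 398
F_out = 463 kg/hr


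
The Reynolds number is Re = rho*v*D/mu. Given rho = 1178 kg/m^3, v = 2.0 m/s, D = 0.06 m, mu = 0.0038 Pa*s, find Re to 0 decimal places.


Re = rho * v * D / mu
Re = 1178 * 2.0 * 0.06 / 0.0038
Re = 141.36 / 0.0038
Re = 37200


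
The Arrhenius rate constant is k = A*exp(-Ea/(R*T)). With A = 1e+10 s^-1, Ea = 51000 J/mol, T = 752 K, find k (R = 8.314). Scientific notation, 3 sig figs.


k = A * exp(-Ea/(R*T))
k = 1e+10 * exp(-51000 / (8.314 * 752))
k = 1e+10 * exp(-8.157223)
k = 2.87e+06


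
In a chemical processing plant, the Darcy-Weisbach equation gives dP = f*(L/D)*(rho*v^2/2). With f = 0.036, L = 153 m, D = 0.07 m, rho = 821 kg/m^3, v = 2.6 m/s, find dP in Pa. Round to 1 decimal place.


dP = f * (L/D) * (rho*v^2/2)
dP = 0.036 * (153/0.07) * (821*2.6^2/2)
L/D = 2185.71428571
rho*v^2/2 = 821*6.76/2 = 2774.98
dP = 0.036 * 2185.71428571 * 2774.98
dP = 218351.3 Pa


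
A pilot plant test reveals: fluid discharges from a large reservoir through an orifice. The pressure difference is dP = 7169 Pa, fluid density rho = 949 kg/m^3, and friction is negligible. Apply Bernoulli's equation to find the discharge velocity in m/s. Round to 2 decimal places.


v = sqrt(2*dP/rho)
v = sqrt(2*7169/949)
v = sqrt(15.108535)
v = 3.89 m/s


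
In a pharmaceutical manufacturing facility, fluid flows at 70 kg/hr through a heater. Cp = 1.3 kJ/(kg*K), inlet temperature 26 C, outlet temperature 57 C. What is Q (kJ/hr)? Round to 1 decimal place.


Q = m_dot * Cp * (T2 - T1)
Q = 70 * 1.3 * (57 - 26)
Q = 70 * 1.3 * 31
Q = 2821.0 kJ/hr


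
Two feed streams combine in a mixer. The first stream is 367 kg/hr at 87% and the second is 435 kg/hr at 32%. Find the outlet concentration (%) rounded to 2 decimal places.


Mass balance on solute: F1*x1 + F2*x2 = F3*x3
F3 = F1 + F2 = 367 + 435 = 802 kg/hr
x3 = (F1*x1 + F2*x2)/F3
x3 = (367*0.87 + 435*0.32) / 802
x3 = 57.17%


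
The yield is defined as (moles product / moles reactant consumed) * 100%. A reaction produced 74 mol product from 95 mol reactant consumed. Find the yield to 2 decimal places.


Yield = (moles product / moles consumed) * 100%
Yield = (74 / 95) * 100
Yield = 0.7789 * 100
Yield = 77.89%


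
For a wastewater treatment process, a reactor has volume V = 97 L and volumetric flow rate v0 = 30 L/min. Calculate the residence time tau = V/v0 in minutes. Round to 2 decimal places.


tau = V / v0
tau = 97 / 30
tau = 3.23 min


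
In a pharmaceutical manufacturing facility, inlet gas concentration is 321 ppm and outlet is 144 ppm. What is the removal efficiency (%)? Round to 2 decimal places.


Efficiency = (G_in - G_out) / G_in * 100%
Efficiency = (321 - 144) / 321 * 100
Efficiency = 177 / 321 * 100
Efficiency = 55.14%


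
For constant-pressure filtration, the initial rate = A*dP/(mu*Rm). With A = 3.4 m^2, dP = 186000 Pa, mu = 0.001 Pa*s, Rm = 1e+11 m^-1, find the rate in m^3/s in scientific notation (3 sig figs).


rate = A * dP / (mu * Rm)
rate = 3.4 * 186000 / (0.001 * 1e+11)
rate = 632400.0 / 1.000e+08
rate = 6.32e-03 m^3/s


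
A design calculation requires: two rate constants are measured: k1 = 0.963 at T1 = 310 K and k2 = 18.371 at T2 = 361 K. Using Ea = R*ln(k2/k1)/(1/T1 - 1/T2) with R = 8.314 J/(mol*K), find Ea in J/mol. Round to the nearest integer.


Ea = R * ln(k2/k1) / (1/T1 - 1/T2)
ln(k2/k1) = ln(18.371/0.963) = 2.9484752
1/T1 - 1/T2 = 1/310 - 1/361 = 0.000455723349
Ea = 8.314 * 2.9484752 / 0.000455723349
Ea = 53791 J/mol


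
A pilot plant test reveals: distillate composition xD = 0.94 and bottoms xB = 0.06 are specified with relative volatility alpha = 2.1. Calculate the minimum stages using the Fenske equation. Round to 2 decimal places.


N_min = ln((xD*(1-xB))/(xB*(1-xD))) / ln(alpha)
Numerator inside ln: 0.8836 / 0.0036 = 245.444444
ln(245.444444) = 5.503071
ln(alpha) = ln(2.1) = 0.741937
N_min = 5.503071 / 0.741937 = 7.42


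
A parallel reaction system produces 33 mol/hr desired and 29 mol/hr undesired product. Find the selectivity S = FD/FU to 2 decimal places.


S = desired product rate / undesired product rate
S = 33 / 29
S = 1.14


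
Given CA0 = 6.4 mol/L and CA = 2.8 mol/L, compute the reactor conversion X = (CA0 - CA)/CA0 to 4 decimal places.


X = (CA0 - CA) / CA0
X = (6.4 - 2.8) / 6.4
X = 3.6 / 6.4
X = 0.5625


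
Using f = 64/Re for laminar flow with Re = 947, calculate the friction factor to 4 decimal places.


f = 64 / Re
f = 64 / 947
f = 0.0676


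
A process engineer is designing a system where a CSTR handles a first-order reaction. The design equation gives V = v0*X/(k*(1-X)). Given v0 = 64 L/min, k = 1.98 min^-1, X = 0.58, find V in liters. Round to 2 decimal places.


V = v0 * X / (k * (1 - X))
V = 64 * 0.58 / (1.98 * (1 - 0.58))
V = 37.12 / (1.98 * 0.42)
V = 37.12 / 0.8316
V = 44.64 L


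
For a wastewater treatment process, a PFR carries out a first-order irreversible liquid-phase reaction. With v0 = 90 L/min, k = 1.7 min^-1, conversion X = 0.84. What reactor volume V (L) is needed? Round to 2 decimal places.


V = (v0/k) * ln(1/(1-X))
V = (90/1.7) * ln(1/(1-0.84))
V = 52.941176 * ln(6.25)
V = 52.941176 * 1.832581
V = 97.02 L


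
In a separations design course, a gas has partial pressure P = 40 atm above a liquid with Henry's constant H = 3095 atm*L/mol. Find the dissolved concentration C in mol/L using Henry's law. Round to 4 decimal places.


C = P / H
C = 40 / 3095
C = 0.0129 mol/L


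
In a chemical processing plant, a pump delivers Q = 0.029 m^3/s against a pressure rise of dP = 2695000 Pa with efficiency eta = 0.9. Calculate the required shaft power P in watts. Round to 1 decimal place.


P = Q * dP / eta
P = 0.029 * 2695000 / 0.9
P = 78155.0 / 0.9
P = 86838.9 W


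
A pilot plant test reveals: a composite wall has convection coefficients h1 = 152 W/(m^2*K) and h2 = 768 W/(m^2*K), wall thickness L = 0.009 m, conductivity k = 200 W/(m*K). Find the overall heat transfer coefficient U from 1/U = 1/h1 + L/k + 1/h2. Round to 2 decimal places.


1/U = 1/h1 + L/k + 1/h2
1/U = 1/152 + 0.009/200 + 1/768
1/U = 0.0065789474 + 4.5e-05 + 0.0013020833
1/U = 0.0079260307
U = 126.17 W/(m^2*K)


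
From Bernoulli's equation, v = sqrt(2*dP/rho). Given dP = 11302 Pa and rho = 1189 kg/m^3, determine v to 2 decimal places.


v = sqrt(2*dP/rho)
v = sqrt(2*11302/1189)
v = sqrt(19.010934)
v = 4.36 m/s


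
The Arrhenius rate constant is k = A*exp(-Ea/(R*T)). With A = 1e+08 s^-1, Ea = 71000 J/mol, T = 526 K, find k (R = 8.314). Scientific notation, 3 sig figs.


k = A * exp(-Ea/(R*T))
k = 1e+08 * exp(-71000 / (8.314 * 526))
k = 1e+08 * exp(-16.235385)
k = 8.89e+00


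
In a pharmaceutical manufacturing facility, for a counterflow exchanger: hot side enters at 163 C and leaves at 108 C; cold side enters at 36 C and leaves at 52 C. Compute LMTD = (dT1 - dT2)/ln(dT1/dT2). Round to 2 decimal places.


dT1 = Th_in - Tc_out = 163 - 52 = 111
dT2 = Th_out - Tc_in = 108 - 36 = 72
LMTD = (dT1 - dT2) / ln(dT1/dT2)
LMTD = (111 - 72) / ln(111/72)
LMTD = 90.10 K


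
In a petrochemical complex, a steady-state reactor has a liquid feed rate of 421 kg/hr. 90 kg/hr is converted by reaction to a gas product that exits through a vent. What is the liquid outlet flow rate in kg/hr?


Steady-state mass balance on the main outlet: F_out = F_in - F_removed
F_out = 421 - 90
F_out = 331 kg/hr


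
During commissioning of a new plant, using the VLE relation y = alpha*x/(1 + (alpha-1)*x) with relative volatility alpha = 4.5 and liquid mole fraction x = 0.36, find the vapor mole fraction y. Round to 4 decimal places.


y = alpha*x / (1 + (alpha-1)*x)
y = 4.5*0.36 / (1 + (4.5-1)*0.36)
y = 1.62 / (1 + 1.26)
y = 1.62 / 2.26
y = 0.7168


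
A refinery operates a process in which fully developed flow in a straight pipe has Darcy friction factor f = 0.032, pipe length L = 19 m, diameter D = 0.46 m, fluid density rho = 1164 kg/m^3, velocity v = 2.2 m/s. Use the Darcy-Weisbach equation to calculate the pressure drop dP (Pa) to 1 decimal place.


dP = f * (L/D) * (rho*v^2/2)
dP = 0.032 * (19/0.46) * (1164*2.2^2/2)
L/D = 41.30434783
rho*v^2/2 = 1164*4.84/2 = 2816.88
dP = 0.032 * 41.30434783 * 2816.88
dP = 3723.2 Pa


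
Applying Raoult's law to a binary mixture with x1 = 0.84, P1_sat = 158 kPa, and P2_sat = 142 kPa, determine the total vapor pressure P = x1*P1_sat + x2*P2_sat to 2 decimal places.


P = x1*P1_sat + x2*P2_sat
x2 = 1 - x1 = 1 - 0.84 = 0.16
P = 0.84*158 + 0.16*142
P = 132.72 + 22.72
P = 155.44 kPa


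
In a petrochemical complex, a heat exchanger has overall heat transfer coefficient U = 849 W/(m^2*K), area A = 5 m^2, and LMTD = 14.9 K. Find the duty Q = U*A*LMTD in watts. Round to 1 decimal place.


Q = U * A * LMTD
Q = 849 * 5 * 14.9
Q = 63250.5 W


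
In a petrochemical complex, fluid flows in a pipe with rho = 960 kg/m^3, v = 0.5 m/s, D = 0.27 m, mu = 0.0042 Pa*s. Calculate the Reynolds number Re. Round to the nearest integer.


Re = rho * v * D / mu
Re = 960 * 0.5 * 0.27 / 0.0042
Re = 129.6 / 0.0042
Re = 30857


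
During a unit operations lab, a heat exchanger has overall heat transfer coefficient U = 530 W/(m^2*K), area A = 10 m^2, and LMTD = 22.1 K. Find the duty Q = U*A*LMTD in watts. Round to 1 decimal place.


Q = U * A * LMTD
Q = 530 * 10 * 22.1
Q = 117130.0 W


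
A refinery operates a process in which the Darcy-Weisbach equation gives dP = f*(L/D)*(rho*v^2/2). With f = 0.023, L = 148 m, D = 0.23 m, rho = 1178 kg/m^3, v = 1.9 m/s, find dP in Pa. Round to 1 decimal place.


dP = f * (L/D) * (rho*v^2/2)
dP = 0.023 * (148/0.23) * (1178*1.9^2/2)
L/D = 643.47826087
rho*v^2/2 = 1178*3.61/2 = 2126.29
dP = 0.023 * 643.47826087 * 2126.29
dP = 31469.1 Pa


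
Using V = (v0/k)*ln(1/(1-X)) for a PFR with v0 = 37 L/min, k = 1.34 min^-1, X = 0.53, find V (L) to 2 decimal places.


V = (v0/k) * ln(1/(1-X))
V = (37/1.34) * ln(1/(1-0.53))
V = 27.61194 * ln(2.12766)
V = 27.61194 * 0.755023
V = 20.85 L


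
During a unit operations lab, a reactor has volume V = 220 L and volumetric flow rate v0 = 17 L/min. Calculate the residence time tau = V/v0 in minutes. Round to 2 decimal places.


tau = V / v0
tau = 220 / 17
tau = 12.94 min


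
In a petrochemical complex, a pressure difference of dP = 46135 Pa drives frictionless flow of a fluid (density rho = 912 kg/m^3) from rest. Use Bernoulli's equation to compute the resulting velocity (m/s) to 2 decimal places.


v = sqrt(2*dP/rho)
v = sqrt(2*46135/912)
v = sqrt(101.173246)
v = 10.06 m/s


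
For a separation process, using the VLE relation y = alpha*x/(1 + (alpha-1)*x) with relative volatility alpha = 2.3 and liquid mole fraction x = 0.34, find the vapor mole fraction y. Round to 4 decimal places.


y = alpha*x / (1 + (alpha-1)*x)
y = 2.3*0.34 / (1 + (2.3-1)*0.34)
y = 0.782 / (1 + 0.442)
y = 0.782 / 1.442
y = 0.5423


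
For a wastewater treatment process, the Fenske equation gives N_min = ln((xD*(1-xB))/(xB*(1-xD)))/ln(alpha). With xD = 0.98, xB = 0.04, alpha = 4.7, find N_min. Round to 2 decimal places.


N_min = ln((xD*(1-xB))/(xB*(1-xD))) / ln(alpha)
Numerator inside ln: 0.9408 / 0.0008 = 1176.0
ln(1176.0) = 7.069874
ln(alpha) = ln(4.7) = 1.547563
N_min = 7.069874 / 1.547563 = 4.57


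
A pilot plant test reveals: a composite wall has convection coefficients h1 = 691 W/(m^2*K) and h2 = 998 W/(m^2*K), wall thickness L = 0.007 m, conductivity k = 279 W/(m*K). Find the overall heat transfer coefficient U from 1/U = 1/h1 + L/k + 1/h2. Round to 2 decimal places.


1/U = 1/h1 + L/k + 1/h2
1/U = 1/691 + 0.007/279 + 1/998
1/U = 0.001447178 + 2.50896e-05 + 0.001002004
1/U = 0.0024742716
U = 404.16 W/(m^2*K)


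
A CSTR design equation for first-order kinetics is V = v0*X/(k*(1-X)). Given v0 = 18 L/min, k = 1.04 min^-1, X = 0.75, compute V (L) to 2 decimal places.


V = v0 * X / (k * (1 - X))
V = 18 * 0.75 / (1.04 * (1 - 0.75))
V = 13.5 / (1.04 * 0.25)
V = 13.5 / 0.26
V = 51.92 L


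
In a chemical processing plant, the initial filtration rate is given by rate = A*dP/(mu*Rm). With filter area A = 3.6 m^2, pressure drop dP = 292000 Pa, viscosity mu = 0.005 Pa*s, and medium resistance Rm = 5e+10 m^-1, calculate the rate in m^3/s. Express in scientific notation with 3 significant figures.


rate = A * dP / (mu * Rm)
rate = 3.6 * 292000 / (0.005 * 5e+10)
rate = 1051200.0 / 2.500e+08
rate = 4.20e-03 m^3/s


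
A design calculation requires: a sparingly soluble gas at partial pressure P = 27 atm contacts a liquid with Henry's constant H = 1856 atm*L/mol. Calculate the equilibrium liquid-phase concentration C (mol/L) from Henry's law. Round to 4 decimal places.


C = P / H
C = 27 / 1856
C = 0.0145 mol/L


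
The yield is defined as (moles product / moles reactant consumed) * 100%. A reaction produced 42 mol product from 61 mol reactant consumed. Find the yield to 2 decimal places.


Yield = (moles product / moles consumed) * 100%
Yield = (42 / 61) * 100
Yield = 0.6885 * 100
Yield = 68.85%


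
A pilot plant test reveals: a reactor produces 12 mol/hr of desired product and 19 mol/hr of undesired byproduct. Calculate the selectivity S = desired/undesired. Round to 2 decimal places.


S = desired product rate / undesired product rate
S = 12 / 19
S = 0.63


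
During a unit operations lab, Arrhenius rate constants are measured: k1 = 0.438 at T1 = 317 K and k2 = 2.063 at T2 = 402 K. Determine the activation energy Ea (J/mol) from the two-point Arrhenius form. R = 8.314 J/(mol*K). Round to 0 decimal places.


Ea = R * ln(k2/k1) / (1/T1 - 1/T2)
ln(k2/k1) = ln(2.063/0.438) = 1.5496976
1/T1 - 1/T2 = 1/317 - 1/402 = 0.000667011943
Ea = 8.314 * 1.5496976 / 0.000667011943
Ea = 19316 J/mol


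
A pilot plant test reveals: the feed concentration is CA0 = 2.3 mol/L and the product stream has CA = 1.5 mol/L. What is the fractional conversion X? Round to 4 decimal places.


X = (CA0 - CA) / CA0
X = (2.3 - 1.5) / 2.3
X = 0.8 / 2.3
X = 0.3478


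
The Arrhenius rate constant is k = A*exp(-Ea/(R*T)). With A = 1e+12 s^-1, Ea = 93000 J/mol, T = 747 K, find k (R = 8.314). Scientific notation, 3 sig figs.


k = A * exp(-Ea/(R*T))
k = 1e+12 * exp(-93000 / (8.314 * 747))
k = 1e+12 * exp(-14.9745)
k = 3.14e+05


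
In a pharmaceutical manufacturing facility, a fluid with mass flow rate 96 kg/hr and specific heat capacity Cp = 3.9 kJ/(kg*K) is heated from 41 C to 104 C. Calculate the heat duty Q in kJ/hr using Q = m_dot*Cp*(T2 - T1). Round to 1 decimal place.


Q = m_dot * Cp * (T2 - T1)
Q = 96 * 3.9 * (104 - 41)
Q = 96 * 3.9 * 63
Q = 23587.2 kJ/hr


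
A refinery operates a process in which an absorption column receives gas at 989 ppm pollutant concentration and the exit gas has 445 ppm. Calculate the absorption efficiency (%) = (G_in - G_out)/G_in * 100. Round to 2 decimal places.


Efficiency = (G_in - G_out) / G_in * 100%
Efficiency = (989 - 445) / 989 * 100
Efficiency = 544 / 989 * 100
Efficiency = 55.01%


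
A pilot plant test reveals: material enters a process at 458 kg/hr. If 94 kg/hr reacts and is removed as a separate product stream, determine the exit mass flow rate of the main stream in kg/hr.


Steady-state mass balance on the main outlet: F_out = F_in - F_removed
F_out = 458 - 94
F_out = 364 kg/hr


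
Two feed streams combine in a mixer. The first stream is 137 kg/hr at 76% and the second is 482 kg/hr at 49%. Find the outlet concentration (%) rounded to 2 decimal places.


Mass balance on solute: F1*x1 + F2*x2 = F3*x3
F3 = F1 + F2 = 137 + 482 = 619 kg/hr
x3 = (F1*x1 + F2*x2)/F3
x3 = (137*0.76 + 482*0.49) / 619
x3 = 54.98%


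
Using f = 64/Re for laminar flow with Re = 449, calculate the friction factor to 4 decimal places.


f = 64 / Re
f = 64 / 449
f = 0.1425


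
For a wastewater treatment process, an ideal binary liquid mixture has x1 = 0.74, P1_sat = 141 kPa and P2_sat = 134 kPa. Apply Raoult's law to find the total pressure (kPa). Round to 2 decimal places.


P = x1*P1_sat + x2*P2_sat
x2 = 1 - x1 = 1 - 0.74 = 0.26
P = 0.74*141 + 0.26*134
P = 104.34 + 34.84
P = 139.18 kPa


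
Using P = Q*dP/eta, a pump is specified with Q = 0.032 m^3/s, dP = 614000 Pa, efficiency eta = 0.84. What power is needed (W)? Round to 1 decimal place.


P = Q * dP / eta
P = 0.032 * 614000 / 0.84
P = 19648.0 / 0.84
P = 23390.5 W


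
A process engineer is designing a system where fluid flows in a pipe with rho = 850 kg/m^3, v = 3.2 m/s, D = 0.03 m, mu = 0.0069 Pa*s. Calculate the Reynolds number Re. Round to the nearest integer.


Re = rho * v * D / mu
Re = 850 * 3.2 * 0.03 / 0.0069
Re = 81.6 / 0.0069
Re = 11826


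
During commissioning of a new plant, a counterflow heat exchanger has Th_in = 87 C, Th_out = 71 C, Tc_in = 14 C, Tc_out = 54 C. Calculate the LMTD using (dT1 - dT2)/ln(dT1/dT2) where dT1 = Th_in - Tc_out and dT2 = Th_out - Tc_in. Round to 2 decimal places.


dT1 = Th_in - Tc_out = 87 - 54 = 33
dT2 = Th_out - Tc_in = 71 - 14 = 57
LMTD = (dT1 - dT2) / ln(dT1/dT2)
LMTD = (33 - 57) / ln(33/57)
LMTD = 43.91 K


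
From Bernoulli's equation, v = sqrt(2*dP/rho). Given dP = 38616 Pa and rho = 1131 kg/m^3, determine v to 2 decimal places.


v = sqrt(2*dP/rho)
v = sqrt(2*38616/1131)
v = sqrt(68.286472)
v = 8.26 m/s


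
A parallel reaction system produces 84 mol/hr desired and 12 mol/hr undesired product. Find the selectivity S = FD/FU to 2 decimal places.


S = desired product rate / undesired product rate
S = 84 / 12
S = 7.00


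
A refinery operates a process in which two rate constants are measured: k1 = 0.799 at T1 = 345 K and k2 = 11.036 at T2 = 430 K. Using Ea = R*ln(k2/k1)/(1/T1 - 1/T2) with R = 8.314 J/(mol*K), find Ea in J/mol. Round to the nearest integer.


Ea = R * ln(k2/k1) / (1/T1 - 1/T2)
ln(k2/k1) = ln(11.036/0.799) = 2.625557
1/T1 - 1/T2 = 1/345 - 1/430 = 0.000572969329
Ea = 8.314 * 2.625557 / 0.000572969329
Ea = 38098 J/mol


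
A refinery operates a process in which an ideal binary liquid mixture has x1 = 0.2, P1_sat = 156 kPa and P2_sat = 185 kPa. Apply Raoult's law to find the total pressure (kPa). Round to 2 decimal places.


P = x1*P1_sat + x2*P2_sat
x2 = 1 - x1 = 1 - 0.2 = 0.8
P = 0.2*156 + 0.8*185
P = 31.2 + 148.0
P = 179.20 kPa


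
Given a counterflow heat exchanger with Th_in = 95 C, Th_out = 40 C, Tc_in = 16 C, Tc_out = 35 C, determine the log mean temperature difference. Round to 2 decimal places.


dT1 = Th_in - Tc_out = 95 - 35 = 60
dT2 = Th_out - Tc_in = 40 - 16 = 24
LMTD = (dT1 - dT2) / ln(dT1/dT2)
LMTD = (60 - 24) / ln(60/24)
LMTD = 39.29 K
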